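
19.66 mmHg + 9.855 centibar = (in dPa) 1.248e+05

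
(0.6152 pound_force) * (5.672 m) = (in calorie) 3.71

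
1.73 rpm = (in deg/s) 10.38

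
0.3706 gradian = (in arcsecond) 1201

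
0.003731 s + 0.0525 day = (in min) 75.6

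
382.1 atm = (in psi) 5615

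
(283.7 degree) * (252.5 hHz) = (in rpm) 1.194e+06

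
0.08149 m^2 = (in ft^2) 0.8772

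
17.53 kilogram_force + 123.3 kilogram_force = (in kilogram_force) 140.8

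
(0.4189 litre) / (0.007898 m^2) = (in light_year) 5.606e-18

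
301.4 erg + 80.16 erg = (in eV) 2.382e+14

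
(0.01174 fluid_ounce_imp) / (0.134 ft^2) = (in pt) 0.07595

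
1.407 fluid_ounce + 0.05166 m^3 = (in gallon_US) 13.66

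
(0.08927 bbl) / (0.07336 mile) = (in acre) 2.971e-08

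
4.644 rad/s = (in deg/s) 266.1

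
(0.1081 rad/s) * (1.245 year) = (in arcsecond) 8.754e+11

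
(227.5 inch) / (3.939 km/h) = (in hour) 0.001467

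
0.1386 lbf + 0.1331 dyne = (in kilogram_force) 0.06287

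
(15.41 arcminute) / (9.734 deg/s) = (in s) 0.02639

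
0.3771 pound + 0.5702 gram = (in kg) 0.1716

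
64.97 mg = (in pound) 0.0001432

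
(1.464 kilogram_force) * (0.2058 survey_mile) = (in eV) 2.968e+22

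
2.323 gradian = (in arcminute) 125.4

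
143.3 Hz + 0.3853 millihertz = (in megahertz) 0.0001433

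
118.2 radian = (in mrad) 1.182e+05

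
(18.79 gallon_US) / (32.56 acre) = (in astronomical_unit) 3.608e-18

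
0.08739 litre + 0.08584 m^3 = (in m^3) 0.08593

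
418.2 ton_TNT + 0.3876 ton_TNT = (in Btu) 1.66e+09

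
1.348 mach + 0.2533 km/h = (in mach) 1.348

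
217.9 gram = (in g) 217.9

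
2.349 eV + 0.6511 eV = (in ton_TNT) 1.149e-28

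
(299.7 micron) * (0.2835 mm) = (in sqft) 9.146e-07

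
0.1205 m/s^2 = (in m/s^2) 0.1205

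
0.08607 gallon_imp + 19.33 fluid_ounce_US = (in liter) 0.9629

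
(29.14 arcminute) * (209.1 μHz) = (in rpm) 1.693e-05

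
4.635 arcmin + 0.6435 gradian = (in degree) 0.6564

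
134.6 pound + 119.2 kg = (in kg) 180.3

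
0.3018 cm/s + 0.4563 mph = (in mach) 0.0006079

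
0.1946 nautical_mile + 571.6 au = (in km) 8.551e+10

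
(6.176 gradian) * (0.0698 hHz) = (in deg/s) 38.8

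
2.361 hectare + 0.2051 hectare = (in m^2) 2.566e+04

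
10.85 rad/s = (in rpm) 103.6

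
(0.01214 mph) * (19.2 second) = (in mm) 104.2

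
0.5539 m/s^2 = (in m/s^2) 0.5539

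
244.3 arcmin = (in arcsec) 1.466e+04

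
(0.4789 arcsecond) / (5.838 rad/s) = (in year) 1.261e-14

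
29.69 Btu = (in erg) 3.132e+11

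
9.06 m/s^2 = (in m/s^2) 9.06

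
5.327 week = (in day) 37.29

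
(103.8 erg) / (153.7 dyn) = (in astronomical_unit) 4.514e-14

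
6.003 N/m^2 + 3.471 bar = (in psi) 50.34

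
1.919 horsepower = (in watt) 1431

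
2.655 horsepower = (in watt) 1980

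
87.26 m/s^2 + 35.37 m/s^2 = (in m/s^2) 122.6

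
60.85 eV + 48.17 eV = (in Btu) 1.656e-20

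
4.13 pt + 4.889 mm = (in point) 17.99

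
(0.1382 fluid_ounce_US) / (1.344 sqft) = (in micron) 32.73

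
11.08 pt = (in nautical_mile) 2.111e-06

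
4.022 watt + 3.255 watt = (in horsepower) 0.009759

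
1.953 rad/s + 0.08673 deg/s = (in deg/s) 112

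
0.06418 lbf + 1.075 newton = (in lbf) 0.3058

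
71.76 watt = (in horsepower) 0.09623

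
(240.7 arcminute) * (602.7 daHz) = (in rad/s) 422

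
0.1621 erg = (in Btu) 1.536e-11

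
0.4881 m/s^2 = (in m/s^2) 0.4881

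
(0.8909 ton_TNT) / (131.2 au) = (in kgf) 1.937e-05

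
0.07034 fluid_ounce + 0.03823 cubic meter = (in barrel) 0.2405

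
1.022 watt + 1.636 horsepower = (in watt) 1221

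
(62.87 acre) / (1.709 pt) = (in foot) 1.385e+09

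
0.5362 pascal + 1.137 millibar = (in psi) 0.01657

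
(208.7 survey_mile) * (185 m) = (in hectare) 6214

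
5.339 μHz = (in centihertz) 0.0005339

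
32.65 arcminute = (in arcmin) 32.65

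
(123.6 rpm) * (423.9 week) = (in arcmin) 1.141e+13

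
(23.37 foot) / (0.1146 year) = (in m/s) 1.971e-06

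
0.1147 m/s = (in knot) 0.223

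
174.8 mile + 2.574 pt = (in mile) 174.8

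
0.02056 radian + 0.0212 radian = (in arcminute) 143.6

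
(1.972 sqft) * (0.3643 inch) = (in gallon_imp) 0.3729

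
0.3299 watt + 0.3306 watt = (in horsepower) 0.0008857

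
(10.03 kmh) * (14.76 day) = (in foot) 1.166e+07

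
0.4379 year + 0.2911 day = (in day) 160.1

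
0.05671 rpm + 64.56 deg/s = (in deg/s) 64.9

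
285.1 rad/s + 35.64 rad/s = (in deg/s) 1.838e+04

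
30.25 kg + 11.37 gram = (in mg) 3.026e+07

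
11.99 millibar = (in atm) 0.01183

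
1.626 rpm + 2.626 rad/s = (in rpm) 26.7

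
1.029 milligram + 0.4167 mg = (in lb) 3.187e-06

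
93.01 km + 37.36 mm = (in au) 6.217e-07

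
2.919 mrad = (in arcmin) 10.03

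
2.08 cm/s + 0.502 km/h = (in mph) 0.3585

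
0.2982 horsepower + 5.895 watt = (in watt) 228.3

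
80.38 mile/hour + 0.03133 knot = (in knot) 69.88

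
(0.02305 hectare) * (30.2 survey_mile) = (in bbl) 7.046e+07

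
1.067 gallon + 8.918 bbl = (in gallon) 375.6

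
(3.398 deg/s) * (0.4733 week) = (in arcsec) 3.502e+09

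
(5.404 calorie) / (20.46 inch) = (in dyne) 4.351e+06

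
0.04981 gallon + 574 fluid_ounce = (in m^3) 0.01716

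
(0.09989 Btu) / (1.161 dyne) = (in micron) 9.077e+12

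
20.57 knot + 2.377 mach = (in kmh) 2952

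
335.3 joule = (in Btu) 0.3178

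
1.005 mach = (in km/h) 1232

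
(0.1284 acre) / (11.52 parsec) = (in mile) 9.083e-19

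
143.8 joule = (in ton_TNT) 3.437e-08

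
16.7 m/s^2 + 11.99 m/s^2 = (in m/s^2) 28.69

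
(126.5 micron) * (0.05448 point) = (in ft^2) 2.617e-08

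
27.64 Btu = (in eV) 1.82e+23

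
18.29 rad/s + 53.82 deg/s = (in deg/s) 1102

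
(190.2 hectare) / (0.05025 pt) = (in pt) 3.041e+14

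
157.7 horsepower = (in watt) 1.176e+05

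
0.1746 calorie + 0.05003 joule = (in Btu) 0.0007398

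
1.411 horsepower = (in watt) 1052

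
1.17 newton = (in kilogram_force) 0.1193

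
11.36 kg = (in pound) 25.04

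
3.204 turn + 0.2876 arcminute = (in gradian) 1282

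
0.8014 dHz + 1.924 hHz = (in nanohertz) 1.925e+11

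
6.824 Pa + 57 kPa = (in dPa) 5.701e+05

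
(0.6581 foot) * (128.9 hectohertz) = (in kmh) 9308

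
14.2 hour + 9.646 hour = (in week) 0.1419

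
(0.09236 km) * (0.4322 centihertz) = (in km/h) 1.437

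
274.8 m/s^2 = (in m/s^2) 274.8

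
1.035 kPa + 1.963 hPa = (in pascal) 1231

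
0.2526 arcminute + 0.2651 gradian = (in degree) 0.2428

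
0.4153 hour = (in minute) 24.92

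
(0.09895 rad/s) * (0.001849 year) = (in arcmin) 1.984e+07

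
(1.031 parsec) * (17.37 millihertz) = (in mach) 1.623e+12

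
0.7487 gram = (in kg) 0.0007487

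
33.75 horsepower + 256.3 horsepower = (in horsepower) 290.1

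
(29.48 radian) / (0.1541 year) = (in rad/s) 6.066e-06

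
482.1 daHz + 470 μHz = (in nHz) 4.821e+12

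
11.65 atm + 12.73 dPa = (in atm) 11.65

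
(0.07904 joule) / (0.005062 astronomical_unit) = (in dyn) 1.044e-05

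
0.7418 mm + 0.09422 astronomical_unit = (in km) 1.41e+07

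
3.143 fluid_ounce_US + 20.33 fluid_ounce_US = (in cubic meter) 0.0006942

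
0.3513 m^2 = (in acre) 8.681e-05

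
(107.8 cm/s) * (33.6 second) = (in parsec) 1.174e-15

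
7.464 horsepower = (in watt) 5566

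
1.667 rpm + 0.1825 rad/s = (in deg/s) 20.46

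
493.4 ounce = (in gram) 1.399e+04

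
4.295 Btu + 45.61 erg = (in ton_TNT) 1.083e-06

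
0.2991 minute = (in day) 0.0002077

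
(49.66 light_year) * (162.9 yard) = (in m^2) 6.998e+19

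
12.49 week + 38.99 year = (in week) 2046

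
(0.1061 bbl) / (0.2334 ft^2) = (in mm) 777.9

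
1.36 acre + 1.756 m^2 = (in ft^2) 5.926e+04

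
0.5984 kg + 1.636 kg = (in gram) 2234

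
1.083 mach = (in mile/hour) 824.9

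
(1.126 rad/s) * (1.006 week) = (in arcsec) 1.413e+11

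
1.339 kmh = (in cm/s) 37.19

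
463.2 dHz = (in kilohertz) 0.04632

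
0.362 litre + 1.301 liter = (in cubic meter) 0.001663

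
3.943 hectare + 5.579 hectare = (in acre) 23.53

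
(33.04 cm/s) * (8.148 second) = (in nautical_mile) 0.001454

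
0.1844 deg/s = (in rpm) 0.03073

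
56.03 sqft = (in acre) 0.001286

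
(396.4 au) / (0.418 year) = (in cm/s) 4.499e+08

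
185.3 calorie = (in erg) 7.753e+09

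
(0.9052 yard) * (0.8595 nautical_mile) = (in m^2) 1318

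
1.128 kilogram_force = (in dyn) 1.106e+06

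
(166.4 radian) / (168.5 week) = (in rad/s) 1.633e-06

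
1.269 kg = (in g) 1269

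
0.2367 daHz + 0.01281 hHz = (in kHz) 0.003648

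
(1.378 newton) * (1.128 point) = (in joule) 0.0005484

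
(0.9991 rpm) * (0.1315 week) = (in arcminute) 2.861e+07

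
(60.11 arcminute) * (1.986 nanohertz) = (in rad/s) 3.473e-11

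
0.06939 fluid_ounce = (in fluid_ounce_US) 0.06939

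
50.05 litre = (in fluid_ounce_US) 1692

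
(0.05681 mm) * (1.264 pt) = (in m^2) 2.533e-08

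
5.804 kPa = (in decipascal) 5.804e+04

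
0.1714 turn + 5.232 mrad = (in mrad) 1082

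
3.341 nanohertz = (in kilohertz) 3.341e-12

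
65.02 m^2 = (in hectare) 0.006502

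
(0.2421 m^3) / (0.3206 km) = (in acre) 1.866e-07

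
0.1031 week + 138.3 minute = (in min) 1178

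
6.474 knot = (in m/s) 3.331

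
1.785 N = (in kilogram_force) 0.182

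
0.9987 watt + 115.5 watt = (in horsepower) 0.1562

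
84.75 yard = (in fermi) 7.75e+16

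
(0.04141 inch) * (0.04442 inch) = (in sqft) 1.277e-05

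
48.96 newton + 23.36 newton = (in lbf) 16.26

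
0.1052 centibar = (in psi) 0.01526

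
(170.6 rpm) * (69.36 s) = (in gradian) 7.889e+04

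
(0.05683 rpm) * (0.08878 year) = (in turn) 2652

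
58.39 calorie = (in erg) 2.443e+09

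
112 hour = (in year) 0.01279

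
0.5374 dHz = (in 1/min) 3.224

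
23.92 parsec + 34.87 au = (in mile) 4.586e+14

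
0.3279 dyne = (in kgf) 3.344e-07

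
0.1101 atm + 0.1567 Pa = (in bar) 0.1116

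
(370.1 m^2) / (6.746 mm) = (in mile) 34.09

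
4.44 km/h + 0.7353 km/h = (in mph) 3.216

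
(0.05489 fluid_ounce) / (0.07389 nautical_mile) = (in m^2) 1.186e-08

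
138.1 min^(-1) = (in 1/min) 138.1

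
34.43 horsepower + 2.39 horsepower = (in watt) 2.746e+04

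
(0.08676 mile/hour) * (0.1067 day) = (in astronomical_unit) 2.39e-09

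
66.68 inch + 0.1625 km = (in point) 4.654e+05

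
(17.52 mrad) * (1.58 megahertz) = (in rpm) 2.643e+05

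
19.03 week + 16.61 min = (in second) 1.151e+07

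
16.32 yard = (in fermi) 1.492e+16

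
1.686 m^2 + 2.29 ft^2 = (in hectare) 0.0001899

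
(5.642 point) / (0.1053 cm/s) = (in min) 0.0315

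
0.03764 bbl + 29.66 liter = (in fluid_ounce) 1205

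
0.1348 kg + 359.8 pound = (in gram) 1.633e+05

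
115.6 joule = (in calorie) 27.63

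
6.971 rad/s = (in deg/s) 399.4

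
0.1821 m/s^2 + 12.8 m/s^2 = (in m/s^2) 12.98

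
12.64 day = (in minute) 1.82e+04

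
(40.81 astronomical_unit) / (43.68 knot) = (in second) 2.717e+11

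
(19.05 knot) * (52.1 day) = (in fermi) 4.411e+22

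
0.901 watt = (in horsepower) 0.001208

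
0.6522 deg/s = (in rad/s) 0.01138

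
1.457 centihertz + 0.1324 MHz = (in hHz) 1324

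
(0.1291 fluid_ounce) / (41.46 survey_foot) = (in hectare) 3.021e-11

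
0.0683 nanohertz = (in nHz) 0.0683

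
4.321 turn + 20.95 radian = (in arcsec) 9.921e+06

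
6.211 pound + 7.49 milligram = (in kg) 2.817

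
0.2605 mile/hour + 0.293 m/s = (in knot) 0.7959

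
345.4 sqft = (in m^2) 32.09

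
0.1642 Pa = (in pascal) 0.1642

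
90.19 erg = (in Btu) 8.548e-09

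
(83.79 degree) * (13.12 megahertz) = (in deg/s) 1.099e+09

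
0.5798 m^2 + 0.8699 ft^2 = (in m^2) 0.6606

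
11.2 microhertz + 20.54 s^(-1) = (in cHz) 2054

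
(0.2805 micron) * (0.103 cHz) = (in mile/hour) 6.463e-10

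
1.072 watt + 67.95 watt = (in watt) 69.02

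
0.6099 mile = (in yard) 1073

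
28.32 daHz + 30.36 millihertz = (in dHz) 2832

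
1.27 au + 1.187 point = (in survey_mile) 1.181e+08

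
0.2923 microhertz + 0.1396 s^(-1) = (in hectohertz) 0.001396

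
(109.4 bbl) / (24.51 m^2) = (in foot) 2.328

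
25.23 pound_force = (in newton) 112.2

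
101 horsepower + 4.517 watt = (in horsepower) 101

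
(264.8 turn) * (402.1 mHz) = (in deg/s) 3.833e+04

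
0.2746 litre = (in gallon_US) 0.07254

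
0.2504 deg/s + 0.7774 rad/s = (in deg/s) 44.79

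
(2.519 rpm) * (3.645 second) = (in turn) 0.153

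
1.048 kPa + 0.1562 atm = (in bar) 0.1687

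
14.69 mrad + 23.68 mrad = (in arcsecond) 7914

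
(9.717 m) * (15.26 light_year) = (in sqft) 1.51e+19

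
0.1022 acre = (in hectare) 0.04136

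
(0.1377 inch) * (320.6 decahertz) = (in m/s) 11.21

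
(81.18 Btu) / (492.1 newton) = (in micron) 1.74e+08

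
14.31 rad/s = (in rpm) 136.7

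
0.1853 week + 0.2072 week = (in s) 2.374e+05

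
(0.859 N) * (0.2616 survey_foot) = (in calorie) 0.01637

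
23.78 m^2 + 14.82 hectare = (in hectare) 14.82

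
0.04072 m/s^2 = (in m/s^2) 0.04072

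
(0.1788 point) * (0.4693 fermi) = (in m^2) 2.96e-20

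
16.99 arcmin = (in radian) 0.004942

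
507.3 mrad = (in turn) 0.08074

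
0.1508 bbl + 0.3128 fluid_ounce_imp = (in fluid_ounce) 811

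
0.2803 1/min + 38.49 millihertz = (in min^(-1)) 2.59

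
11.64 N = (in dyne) 1.164e+06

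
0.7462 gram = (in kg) 0.0007462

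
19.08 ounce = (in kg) 0.5409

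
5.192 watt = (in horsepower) 0.006963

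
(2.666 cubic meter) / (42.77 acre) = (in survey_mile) 9.571e-09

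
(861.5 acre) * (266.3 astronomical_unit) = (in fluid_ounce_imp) 4.888e+24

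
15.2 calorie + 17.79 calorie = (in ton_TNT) 3.299e-08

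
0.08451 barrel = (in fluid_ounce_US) 454.3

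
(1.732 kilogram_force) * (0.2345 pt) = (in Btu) 1.332e-06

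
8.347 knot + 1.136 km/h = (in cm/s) 461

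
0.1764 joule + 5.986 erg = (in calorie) 0.04216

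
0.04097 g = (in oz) 0.001445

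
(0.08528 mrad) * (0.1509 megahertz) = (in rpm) 122.9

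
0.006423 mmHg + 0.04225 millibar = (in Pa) 5.081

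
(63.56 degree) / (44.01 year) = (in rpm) 7.633e-09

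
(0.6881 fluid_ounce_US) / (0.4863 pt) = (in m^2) 0.1186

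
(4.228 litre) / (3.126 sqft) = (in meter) 0.01456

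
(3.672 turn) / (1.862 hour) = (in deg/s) 0.1972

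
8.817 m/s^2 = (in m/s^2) 8.817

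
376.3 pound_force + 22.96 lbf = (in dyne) 1.776e+08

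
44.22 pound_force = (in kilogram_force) 20.06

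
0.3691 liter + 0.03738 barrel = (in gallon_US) 1.667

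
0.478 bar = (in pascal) 4.78e+04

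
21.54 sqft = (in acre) 0.0004945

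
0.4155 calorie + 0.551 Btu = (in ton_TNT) 1.394e-07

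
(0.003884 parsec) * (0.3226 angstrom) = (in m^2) 3866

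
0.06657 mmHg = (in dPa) 88.75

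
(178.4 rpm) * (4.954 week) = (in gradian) 3.563e+09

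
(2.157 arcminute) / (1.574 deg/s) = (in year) 7.242e-10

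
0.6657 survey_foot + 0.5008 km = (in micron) 5.01e+08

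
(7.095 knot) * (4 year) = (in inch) 1.813e+10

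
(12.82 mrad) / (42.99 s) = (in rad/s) 0.0002982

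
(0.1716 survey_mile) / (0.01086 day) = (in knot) 0.5721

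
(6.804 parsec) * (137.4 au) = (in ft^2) 4.645e+31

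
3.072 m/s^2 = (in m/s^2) 3.072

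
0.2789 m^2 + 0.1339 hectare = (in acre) 0.3309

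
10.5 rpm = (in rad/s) 1.1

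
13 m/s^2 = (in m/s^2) 13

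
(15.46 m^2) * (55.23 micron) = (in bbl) 0.005371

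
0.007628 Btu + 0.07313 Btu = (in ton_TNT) 2.036e-08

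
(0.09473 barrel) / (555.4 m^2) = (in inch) 0.001068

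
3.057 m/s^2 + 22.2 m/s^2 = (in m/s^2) 25.26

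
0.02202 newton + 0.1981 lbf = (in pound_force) 0.2031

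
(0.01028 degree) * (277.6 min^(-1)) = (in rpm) 0.007927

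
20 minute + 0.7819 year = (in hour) 6850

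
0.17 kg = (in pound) 0.3748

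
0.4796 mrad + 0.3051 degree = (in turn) 0.0009238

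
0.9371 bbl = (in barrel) 0.9371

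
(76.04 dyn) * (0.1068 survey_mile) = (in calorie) 0.03124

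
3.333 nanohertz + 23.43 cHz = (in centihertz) 23.43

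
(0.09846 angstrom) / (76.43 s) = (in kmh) 4.638e-13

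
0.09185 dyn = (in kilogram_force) 9.366e-08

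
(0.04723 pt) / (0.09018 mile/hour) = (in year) 1.311e-11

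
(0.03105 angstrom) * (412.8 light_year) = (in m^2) 1.213e+07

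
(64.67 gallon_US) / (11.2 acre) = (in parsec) 1.75e-22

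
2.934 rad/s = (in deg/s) 168.1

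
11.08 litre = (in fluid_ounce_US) 374.7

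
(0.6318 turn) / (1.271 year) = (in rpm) 9.458e-07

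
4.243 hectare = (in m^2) 4.243e+04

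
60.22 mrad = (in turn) 0.009584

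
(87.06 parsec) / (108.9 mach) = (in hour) 2.012e+10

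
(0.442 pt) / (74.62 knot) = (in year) 1.288e-13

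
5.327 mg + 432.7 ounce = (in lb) 27.04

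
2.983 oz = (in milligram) 8.457e+04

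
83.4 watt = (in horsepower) 0.1118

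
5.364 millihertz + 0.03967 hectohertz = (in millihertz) 3972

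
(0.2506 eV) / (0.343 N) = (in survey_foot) 3.84e-19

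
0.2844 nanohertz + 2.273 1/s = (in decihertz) 22.73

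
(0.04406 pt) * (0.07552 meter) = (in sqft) 1.264e-05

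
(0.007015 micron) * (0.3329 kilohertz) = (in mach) 6.858e-09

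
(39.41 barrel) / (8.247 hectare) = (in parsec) 2.462e-21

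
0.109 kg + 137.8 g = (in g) 246.8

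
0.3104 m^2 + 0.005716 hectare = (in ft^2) 618.6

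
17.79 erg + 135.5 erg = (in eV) 9.568e+13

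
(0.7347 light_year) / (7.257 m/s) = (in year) 3.037e+07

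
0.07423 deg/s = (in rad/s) 0.001296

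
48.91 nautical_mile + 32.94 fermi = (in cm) 9.058e+06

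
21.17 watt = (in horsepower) 0.02839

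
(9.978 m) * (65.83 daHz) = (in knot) 1.277e+04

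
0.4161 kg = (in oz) 14.68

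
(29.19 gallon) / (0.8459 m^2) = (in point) 370.3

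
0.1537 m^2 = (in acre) 3.798e-05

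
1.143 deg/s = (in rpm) 0.1905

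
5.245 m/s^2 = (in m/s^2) 5.245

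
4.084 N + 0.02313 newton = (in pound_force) 0.9233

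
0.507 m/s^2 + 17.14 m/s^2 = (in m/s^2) 17.65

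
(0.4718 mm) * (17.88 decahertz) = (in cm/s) 8.436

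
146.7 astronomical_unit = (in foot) 7.2e+13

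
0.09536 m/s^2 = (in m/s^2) 0.09536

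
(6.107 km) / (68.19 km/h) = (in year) 1.022e-05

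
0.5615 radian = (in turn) 0.08937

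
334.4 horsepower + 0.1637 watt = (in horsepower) 334.4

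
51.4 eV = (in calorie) 1.968e-18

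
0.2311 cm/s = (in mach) 6.787e-06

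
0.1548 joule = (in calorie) 0.037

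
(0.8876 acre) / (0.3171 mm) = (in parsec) 3.671e-10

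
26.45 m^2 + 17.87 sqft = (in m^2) 28.11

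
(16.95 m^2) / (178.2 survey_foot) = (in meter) 0.3121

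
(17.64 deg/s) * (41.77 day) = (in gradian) 7.073e+07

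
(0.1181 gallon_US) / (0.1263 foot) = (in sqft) 0.125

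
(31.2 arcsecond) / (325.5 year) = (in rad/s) 1.474e-14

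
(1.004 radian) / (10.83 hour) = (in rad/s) 2.575e-05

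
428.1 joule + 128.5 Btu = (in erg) 1.36e+12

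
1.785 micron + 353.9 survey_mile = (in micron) 5.695e+11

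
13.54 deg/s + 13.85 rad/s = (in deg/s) 807.1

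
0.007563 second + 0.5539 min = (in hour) 0.009234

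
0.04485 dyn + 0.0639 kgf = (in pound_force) 0.1409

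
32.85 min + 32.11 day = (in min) 4.627e+04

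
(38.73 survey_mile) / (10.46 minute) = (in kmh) 357.5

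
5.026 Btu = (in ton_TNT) 1.267e-06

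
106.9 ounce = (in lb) 6.681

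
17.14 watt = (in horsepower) 0.02299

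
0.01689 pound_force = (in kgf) 0.007661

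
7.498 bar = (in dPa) 7.498e+06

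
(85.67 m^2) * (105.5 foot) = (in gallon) 7.278e+05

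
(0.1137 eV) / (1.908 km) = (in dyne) 9.548e-19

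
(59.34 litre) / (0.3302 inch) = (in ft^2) 76.16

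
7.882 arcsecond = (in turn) 6.082e-06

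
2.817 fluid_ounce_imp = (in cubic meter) 8.004e-05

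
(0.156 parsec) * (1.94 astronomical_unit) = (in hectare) 1.397e+23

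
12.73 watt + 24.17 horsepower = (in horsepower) 24.19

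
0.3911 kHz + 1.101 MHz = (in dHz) 1.101e+07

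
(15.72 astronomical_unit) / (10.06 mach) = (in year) 21.77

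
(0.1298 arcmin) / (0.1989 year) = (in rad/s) 6.019e-12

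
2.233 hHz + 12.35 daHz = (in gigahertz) 3.468e-07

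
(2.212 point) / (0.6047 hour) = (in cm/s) 3.585e-05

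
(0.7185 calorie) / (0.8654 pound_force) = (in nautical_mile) 0.0004217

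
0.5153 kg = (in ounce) 18.18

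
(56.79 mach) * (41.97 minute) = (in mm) 4.869e+10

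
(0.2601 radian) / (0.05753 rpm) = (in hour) 0.01199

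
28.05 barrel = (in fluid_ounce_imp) 1.57e+05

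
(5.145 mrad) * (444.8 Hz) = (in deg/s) 131.1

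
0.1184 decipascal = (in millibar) 0.0001184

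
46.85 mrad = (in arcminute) 161.1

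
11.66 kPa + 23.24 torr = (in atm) 0.1457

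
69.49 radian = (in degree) 3981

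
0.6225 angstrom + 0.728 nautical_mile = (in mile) 0.8378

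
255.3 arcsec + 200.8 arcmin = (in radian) 0.05965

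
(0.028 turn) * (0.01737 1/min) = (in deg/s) 0.002918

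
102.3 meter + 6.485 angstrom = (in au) 6.838e-10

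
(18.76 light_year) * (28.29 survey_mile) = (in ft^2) 8.698e+22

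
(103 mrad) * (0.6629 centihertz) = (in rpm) 0.00652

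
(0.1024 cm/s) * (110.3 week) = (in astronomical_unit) 4.566e-07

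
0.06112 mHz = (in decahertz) 6.112e-06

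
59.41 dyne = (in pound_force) 0.0001336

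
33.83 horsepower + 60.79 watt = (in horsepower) 33.91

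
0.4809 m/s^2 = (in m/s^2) 0.4809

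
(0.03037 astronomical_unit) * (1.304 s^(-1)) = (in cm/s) 5.924e+11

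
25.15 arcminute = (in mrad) 7.316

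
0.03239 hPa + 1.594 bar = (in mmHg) 1196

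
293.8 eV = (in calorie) 1.125e-17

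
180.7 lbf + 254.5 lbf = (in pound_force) 435.2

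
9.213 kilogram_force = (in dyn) 9.035e+06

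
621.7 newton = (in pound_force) 139.8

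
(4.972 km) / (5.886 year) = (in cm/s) 0.002679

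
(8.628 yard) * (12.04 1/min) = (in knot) 3.077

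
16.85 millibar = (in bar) 0.01685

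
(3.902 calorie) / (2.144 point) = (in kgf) 2201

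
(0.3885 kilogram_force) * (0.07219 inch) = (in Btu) 6.621e-06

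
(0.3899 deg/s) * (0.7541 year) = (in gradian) 1.03e+07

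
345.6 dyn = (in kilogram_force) 0.0003524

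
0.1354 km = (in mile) 0.08413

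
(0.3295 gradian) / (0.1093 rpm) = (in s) 0.4522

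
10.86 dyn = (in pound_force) 2.441e-05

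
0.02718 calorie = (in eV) 7.098e+17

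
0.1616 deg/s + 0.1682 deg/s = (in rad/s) 0.005756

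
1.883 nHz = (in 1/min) 1.13e-07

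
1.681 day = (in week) 0.2401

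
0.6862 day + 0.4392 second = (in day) 0.6862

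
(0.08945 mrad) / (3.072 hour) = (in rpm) 7.724e-08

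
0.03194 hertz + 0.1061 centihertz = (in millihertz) 33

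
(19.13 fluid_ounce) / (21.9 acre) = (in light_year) 6.747e-25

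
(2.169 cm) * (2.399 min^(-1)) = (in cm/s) 0.08672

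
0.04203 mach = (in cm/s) 1431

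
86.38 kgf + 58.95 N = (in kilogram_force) 92.39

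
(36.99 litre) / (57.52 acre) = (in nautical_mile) 8.58e-11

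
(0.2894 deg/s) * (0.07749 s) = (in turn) 6.229e-05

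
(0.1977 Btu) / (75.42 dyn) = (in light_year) 2.923e-11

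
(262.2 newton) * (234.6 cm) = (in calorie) 147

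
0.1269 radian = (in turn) 0.0202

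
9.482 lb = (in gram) 4301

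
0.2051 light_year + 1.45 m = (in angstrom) 1.94e+25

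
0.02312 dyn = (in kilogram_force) 2.358e-08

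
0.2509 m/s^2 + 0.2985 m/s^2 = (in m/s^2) 0.5494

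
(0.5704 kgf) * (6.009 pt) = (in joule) 0.01186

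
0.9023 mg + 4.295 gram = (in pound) 0.009471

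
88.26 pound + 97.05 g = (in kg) 40.13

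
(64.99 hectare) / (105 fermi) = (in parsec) 200.6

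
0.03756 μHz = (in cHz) 3.756e-06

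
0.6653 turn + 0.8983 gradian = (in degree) 240.3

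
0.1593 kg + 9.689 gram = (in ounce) 5.961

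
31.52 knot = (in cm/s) 1622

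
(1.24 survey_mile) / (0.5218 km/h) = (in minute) 229.5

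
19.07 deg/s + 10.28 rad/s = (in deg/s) 608.1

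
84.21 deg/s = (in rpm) 14.03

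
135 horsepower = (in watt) 1.007e+05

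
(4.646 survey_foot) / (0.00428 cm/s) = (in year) 0.001049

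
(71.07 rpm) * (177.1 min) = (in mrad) 7.908e+07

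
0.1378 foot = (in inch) 1.654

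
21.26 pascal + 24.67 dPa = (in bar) 0.0002373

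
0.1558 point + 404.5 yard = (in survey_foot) 1213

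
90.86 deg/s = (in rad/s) 1.586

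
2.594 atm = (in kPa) 262.8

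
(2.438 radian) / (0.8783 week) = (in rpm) 4.383e-05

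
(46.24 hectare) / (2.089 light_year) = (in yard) 2.559e-11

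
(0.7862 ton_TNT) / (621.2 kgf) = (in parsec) 1.75e-11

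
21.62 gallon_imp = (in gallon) 25.96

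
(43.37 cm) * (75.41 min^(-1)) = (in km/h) 1.962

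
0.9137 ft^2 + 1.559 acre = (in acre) 1.559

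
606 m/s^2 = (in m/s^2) 606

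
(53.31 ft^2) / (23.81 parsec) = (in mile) 4.189e-21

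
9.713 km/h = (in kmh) 9.713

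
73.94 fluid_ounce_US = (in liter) 2.187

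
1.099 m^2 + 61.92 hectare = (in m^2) 6.192e+05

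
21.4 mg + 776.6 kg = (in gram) 7.766e+05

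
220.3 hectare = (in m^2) 2.203e+06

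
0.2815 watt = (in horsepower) 0.0003775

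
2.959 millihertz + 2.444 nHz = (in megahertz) 2.959e-09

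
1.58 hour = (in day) 0.06583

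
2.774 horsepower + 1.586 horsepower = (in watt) 3251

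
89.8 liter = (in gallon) 23.72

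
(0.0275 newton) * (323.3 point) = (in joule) 0.003136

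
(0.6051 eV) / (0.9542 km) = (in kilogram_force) 1.036e-23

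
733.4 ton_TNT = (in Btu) 2.908e+09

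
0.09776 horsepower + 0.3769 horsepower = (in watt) 354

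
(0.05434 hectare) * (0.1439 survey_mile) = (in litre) 1.258e+08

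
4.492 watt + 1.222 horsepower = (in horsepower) 1.228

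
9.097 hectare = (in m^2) 9.097e+04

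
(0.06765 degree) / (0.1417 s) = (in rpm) 0.07957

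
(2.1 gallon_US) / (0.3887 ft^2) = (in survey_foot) 0.7222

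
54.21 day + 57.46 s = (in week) 7.744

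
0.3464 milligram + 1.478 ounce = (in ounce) 1.478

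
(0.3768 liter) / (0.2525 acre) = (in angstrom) 3687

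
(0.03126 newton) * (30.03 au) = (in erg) 1.404e+18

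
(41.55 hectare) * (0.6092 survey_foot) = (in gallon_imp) 1.697e+07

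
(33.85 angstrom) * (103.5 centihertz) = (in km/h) 1.261e-08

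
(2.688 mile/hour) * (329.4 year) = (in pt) 3.538e+13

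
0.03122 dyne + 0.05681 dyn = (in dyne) 0.08803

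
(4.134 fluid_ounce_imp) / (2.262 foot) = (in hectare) 1.704e-08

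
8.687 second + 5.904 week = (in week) 5.904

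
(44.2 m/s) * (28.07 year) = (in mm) 3.913e+13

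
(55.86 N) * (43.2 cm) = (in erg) 2.413e+08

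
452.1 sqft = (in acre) 0.01038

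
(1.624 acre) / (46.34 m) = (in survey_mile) 0.08812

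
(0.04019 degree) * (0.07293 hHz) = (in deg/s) 0.2931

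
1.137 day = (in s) 9.824e+04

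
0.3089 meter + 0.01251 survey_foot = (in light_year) 3.305e-17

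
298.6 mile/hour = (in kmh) 480.6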